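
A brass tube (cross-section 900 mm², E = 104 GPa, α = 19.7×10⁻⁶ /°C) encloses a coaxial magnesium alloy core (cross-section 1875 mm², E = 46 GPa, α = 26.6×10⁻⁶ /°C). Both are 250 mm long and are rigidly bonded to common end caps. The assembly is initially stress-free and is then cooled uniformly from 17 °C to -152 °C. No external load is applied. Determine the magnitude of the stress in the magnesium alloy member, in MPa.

σ ≈ 27.9 MPa (tensile)

The magnesium alloy has the larger α, so on cooling it would change length more than the brass if both were free. The rigid plates force a common final length, so the magnesium alloy is put into tension and the brass into compression, with equal and opposite forces P (no external load).
Setting the final lengths equal and cancelling L: (α₁ − α₂)ΔT = P/(A₁E₁) + P/(A₂E₂).
|α₁ − α₂|·ΔT = 6.9×10⁻⁶ × 169 = 0.001166.
1/(A₁E₁) + 1/(A₂E₂) = 1/(900×104×10³) + 1/(1875×46×10³) = 2.228×10⁻⁸ N⁻¹.
So P = 0.001166 / 2.228×10⁻⁸ = 52.34 kN.
σ_{magnesium alloy} = P/A₂ = 52340/1875 = 27.92 MPa, tensile.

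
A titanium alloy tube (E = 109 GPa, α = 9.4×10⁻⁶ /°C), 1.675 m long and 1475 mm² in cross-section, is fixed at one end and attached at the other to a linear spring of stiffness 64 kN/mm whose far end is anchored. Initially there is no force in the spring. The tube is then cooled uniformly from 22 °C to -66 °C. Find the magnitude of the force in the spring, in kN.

P ≈ 53.2 kN

The unrestrained thermal change is αΔT L = 9.4×10⁻⁶ × 88 × 1675 = 1.386 mm.
With a force P in the spring, the elastic change of the tube is PL/(AE) and that of the spring is P/k; compatibility requires their sum to equal δ_free.
So P = δ_free / [L/(AE) + 1/k] = 1.386 / [ 1675/(1475×109×10³) + 1/(64×10³) ].
P = 1.386 / 2.604×10⁻⁵ = 53200 N.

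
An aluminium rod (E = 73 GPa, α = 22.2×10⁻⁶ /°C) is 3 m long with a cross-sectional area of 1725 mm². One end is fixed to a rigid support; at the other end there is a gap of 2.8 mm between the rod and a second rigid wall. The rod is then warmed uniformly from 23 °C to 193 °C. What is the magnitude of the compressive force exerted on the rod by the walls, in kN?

P ≈ 358 kN

Free thermal elongation = αΔT L = 22.2×10⁻⁶ × 170 × 3000 = 11.32 mm.
After closing the 2.8 mm clearance, 11.32 − 2.8 = 8.522 mm of expansion remains to be suppressed by the wall.
So σ = E(δ_free − g)/L = 73×10³ × 8.522/3000 = 207.4 MPa.
Force on the wall = σA = 207.4 × 1725 mm² = 357.7 kN.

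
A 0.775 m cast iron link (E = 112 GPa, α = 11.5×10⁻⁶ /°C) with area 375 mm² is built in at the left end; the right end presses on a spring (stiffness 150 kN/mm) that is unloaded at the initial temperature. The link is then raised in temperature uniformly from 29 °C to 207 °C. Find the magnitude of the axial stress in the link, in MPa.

Free thermal expansion: δ_free = αΔT L = 11.5×10⁻⁶ × 178 × 775 = 1.586 mm.
With a force P in the spring, the elastic change of the link is PL/(AE) and that of the spring is P/k; compatibility requires their sum to equal δ_free.
P [ L/(AE) + 1/k ] = δ_free → P [ 775/(375×112×10³) + 1/(150×10³) ] = 1.586.
P = 1.586 / 2.512×10⁻⁵ = 63160 N.
σ = P/A = 63160/375 = 168.4 MPa.

σ ≈ 168 MPa (compressive)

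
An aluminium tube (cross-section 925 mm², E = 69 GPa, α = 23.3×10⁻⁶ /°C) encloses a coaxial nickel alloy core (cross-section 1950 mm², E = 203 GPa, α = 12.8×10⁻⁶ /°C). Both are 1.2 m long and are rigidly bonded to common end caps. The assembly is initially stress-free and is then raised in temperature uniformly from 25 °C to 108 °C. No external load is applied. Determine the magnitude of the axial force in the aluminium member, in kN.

P ≈ 47.9 kN (compressive in the aluminium)

Equilibrium of a rigid end plate with no external load gives equal and opposite internal forces ±P in the two members. Since α_{aluminium} > α_{nickel alloy}, heating drives the aluminium into compression and the nickel alloy into tension.
Setting the final lengths equal and cancelling L: (α₁ − α₂)ΔT = P/(A₁E₁) + P/(A₂E₂).
|α₁ − α₂|·ΔT = 10.5×10⁻⁶ × 83 = 0.0008715.
1/(A₁E₁) + 1/(A₂E₂) = 1/(925×69×10³) + 1/(1950×203×10³) = 1.819×10⁻⁸ N⁻¹.
So P = 0.0008715 / 1.819×10⁻⁸ = 47.9 kN.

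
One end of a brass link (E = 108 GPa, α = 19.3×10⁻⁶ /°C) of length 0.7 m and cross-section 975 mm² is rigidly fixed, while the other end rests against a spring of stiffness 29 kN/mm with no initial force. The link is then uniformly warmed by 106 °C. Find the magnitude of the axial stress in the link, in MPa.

σ ≈ 35.7 MPa (compressive)

The unrestrained thermal change is αΔT L = 19.3×10⁻⁶ × 106 × 700 = 1.432 mm.
Let P be the compressive force at the spring. The link shortens elastically by PL/(AE) and the spring compresses by P/k; together these equal δ_free.
P [ L/(AE) + 1/k ] = δ_free → P [ 700/(975×108×10³) + 1/(29×10³) ] = 1.432.
P = 1.432 / 4.113×10⁻⁵ = 34820 N.
σ = P/A = 34820/975 = 35.71 MPa.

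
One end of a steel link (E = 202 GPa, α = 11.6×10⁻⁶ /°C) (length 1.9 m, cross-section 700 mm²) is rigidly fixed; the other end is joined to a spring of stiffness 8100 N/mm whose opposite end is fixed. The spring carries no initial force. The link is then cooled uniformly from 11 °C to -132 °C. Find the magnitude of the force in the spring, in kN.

P ≈ 23 kN

Free thermal contraction: δ_free = αΔT L = 11.6×10⁻⁶ × 143 × 1900 = 3.152 mm.
With a force P in the spring, the elastic change of the link is PL/(AE) and that of the spring is P/k; compatibility requires their sum to equal δ_free.
P [ L/(AE) + 1/k ] = δ_free → P [ 1900/(700×202×10³) + 1/(8100) ] = 3.152.
P = 3.152 / 0.0001369 = 23020 N.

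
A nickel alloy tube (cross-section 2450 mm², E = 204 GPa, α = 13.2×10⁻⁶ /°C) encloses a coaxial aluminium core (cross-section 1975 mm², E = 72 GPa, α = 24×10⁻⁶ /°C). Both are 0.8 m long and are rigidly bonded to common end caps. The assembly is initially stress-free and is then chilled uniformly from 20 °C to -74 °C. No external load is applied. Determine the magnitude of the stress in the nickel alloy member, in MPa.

σ ≈ 45.9 MPa (compressive)

The aluminium has the larger α, so on cooling it would change length more than the nickel alloy if both were free. The rigid plates force a common final length, so the aluminium is put into tension and the nickel alloy into compression, with equal and opposite forces P (no external load).
Equating the net (thermal + elastic) strains gives |α₁ − α₂|·ΔT = P·[1/(A₁E₁) + 1/(A₂E₂)].
|α₁ − α₂|·ΔT = 10.8×10⁻⁶ × 94 = 0.001015.
1/(A₁E₁) + 1/(A₂E₂) = 1/(2450×204×10³) + 1/(1975×72×10³) = 9.033×10⁻⁹ N⁻¹.
P = 0.001015 / 9.033×10⁻⁹ = 112400 N = 112.4 kN.
σ_{nickel alloy} = P/A₁ = 112400/2450 = 45.87 MPa, compressive.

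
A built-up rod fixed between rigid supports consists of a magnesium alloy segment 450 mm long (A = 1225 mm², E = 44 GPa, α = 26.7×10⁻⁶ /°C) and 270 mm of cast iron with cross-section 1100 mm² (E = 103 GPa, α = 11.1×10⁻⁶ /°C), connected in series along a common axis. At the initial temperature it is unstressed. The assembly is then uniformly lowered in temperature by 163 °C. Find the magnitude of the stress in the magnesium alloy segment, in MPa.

σ ≈ 186 MPa (tensile)

If the supports were absent, the total length change would be Σ αᵢΔT Lᵢ = 26.7×10⁻⁶×163×450 + 11.1×10⁻⁶×163×270 = 2.447 mm.
Since the ends are fixed, an axial force P builds up, equal in every segment, with P · Σ Lᵢ/(AᵢEᵢ) = δ_free.
Σ Lᵢ/(AᵢEᵢ) = 450/(1225×44×10³) + 270/(1100×103×10³) = 1.073×10⁻⁵ mm/N.
So P = 2.447 / 1.073×10⁻⁵ = 228 kN, tensile.
σ_{magnesium alloy} = P / A = 228000 / 1225 = 186.1 MPa.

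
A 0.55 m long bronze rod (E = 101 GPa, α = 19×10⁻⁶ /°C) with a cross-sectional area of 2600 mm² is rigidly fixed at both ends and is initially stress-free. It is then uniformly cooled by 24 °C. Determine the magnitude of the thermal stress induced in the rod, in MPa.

σ ≈ 46.1 MPa (tensile)

Because both ends are immovable the net strain is zero, and the suppressed thermal strain is αΔT = 19×10⁻⁶ × 24 = 456×10⁻⁶.
The stress required to suppress this strain is σ = Eε = 101×10³ × 456×10⁻⁶ = 46.06 MPa, tensile since the rod is trying to contract.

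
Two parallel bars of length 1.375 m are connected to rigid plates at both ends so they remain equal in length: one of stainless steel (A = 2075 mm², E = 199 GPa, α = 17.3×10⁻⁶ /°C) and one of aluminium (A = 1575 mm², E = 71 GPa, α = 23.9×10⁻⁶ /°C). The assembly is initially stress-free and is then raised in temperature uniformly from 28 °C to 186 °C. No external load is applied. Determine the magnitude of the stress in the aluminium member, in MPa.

σ ≈ 58.3 MPa (compressive)

Both members must finish at the same length. With the larger α, the aluminium tends to over-expand; the plates restrain it, putting the aluminium in compression and the stainless steel in tension. With no external load the two internal forces are equal and opposite, magnitude P.
Equating the net (thermal + elastic) strains gives |α₁ − α₂|·ΔT = P·[1/(A₁E₁) + 1/(A₂E₂)].
|α₁ − α₂|·ΔT = 6.6×10⁻⁶ × 158 = 0.001043.
1/(A₁E₁) + 1/(A₂E₂) = 1/(2075×199×10³) + 1/(1575×71×10³) = 1.136×10⁻⁸ N⁻¹.
So P = 0.001043 / 1.136×10⁻⁸ = 91.76 kN.
σ_{aluminium} = P/A₂ = 91760/1575 = 58.26 MPa, compressive.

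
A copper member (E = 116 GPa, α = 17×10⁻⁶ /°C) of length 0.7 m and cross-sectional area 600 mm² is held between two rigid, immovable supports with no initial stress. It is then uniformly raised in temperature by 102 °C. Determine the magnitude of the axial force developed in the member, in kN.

Full restraint means ε = 0, so the stress is σ = EαΔT = 116×10³ × 17×10⁻⁶ × 102 = 201.1 MPa.
Then P = σA = 201.1 × 600 mm² = 120.7 kN, compressive.

P ≈ 121 kN (compressive)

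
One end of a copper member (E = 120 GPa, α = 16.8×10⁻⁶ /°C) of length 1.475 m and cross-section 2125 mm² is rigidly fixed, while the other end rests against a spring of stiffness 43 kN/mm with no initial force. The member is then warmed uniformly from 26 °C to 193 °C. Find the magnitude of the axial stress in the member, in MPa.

The unrestrained thermal change is αΔT L = 16.8×10⁻⁶ × 167 × 1475 = 4.138 mm.
With a force P in the spring, the elastic change of the member is PL/(AE) and that of the spring is P/k; compatibility requires their sum to equal δ_free.
P [ L/(AE) + 1/k ] = δ_free → P [ 1475/(2125×120×10³) + 1/(43×10³) ] = 4.138.
P = 4.138 / 2.904×10⁻⁵ = 142500 N.
σ = P/A = 142500/2125 = 67.06 MPa.

σ ≈ 67.1 MPa (compressive)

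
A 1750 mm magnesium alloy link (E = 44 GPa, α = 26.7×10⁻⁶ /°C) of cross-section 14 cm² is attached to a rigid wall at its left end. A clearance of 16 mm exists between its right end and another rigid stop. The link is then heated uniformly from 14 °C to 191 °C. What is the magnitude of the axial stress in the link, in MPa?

Free thermal elongation = αΔT L = 26.7×10⁻⁶ × 177 × 1750 = 8.27 mm.
This is smaller than the 16 mm clearance, so the link expands freely without reaching the stop — the stress is zero.

σ ≈ 0 MPa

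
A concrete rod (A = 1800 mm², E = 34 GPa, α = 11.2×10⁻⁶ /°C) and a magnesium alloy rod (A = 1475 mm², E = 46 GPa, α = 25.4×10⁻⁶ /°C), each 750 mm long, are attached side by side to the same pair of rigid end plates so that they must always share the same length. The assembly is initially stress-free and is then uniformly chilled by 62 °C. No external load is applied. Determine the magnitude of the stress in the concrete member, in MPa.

The magnesium alloy has the larger α, so on cooling it would change length more than the concrete if both were free. The rigid plates force a common final length, so the magnesium alloy is put into tension and the concrete into compression, with equal and opposite forces P (no external load).
Compatibility of the two members (thermal + elastic change equal): (α₁ − α₂)ΔT = P·[1/(A₁E₁) + 1/(A₂E₂)].
|α₁ − α₂|·ΔT = 14.2×10⁻⁶ × 62 = 0.0008804.
1/(A₁E₁) + 1/(A₂E₂) = 1/(1800×34×10³) + 1/(1475×46×10³) = 3.108×10⁻⁸ N⁻¹.
So P = 0.0008804 / 3.108×10⁻⁸ = 28.33 kN.
σ_{concrete} = P/A₁ = 28330/1800 = 15.74 MPa, compressive.

σ ≈ 15.7 MPa (compressive)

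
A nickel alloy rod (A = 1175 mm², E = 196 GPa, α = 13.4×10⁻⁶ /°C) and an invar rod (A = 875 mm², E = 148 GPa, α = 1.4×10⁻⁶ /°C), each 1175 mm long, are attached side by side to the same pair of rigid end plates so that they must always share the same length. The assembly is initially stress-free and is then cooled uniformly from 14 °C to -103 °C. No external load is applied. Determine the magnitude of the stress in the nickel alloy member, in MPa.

The nickel alloy has the larger α, so on cooling it would change length more than the invar if both were free. The rigid plates force a common final length, so the nickel alloy is put into tension and the invar into compression, with equal and opposite forces P (no external load).
Equating the net (thermal + elastic) strains gives |α₁ − α₂|·ΔT = P·[1/(A₁E₁) + 1/(A₂E₂)].
|α₁ − α₂|·ΔT = 12×10⁻⁶ × 117 = 0.001404.
1/(A₁E₁) + 1/(A₂E₂) = 1/(1175×196×10³) + 1/(875×148×10³) = 1.206×10⁻⁸ N⁻¹.
P = 0.001404 / 1.206×10⁻⁸ = 116400 N = 116.4 kN.
σ_{nickel alloy} = P/A₁ = 116400/1175 = 99.04 MPa, tensile.

σ ≈ 99 MPa (tensile)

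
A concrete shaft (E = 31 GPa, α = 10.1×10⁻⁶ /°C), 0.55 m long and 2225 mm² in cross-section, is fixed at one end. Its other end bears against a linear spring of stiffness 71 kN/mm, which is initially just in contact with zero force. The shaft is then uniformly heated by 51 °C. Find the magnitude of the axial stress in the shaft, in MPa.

If the spring were absent the shaft would lengthen by αΔT L = 10.1×10⁻⁶ × 51 × 550 = 0.2833 mm.
With a force P in the spring, the elastic change of the shaft is PL/(AE) and that of the spring is P/k; compatibility requires their sum to equal δ_free.
So P = δ_free / [L/(AE) + 1/k] = 0.2833 / [ 550/(2225×31×10³) + 1/(71×10³) ].
P = 0.2833 / 2.206×10⁻⁵ = 12840 N.
σ = P/A = 12840/2225 = 5.772 MPa.

σ ≈ 5.77 MPa (compressive)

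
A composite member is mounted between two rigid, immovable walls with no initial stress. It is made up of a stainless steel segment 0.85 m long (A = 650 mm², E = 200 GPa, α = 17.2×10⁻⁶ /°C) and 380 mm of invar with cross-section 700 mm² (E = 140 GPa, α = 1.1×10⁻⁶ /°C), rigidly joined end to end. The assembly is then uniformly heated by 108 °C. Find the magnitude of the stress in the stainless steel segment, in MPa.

Free thermal expansion of the whole bar: Σ αᵢΔT Lᵢ = 17.2×10⁻⁶×108×850 + 1.1×10⁻⁶×108×380 = 1.624 mm.
The rigid supports impose zero overall length change; the single axial force P common to all segments must satisfy P Σ Lᵢ/(AᵢEᵢ) = δ_free.
Σ Lᵢ/(AᵢEᵢ) = 850/(650×200×10³) + 380/(700×140×10³) = 1.042×10⁻⁵ mm/N.
So P = 1.624 / 1.042×10⁻⁵ = 155.9 kN, compressive.
σ_{stainless steel} = P / A = 155900 / 650 = 239.9 MPa.

σ ≈ 240 MPa (compressive)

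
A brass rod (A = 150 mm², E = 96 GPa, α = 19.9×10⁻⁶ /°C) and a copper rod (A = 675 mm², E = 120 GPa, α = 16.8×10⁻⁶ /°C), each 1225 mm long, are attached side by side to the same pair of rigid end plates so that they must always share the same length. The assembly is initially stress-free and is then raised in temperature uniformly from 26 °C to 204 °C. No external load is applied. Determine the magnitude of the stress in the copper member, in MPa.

The brass has the larger α, so on heating it would change length more than the copper if both were free. The rigid plates force a common final length, so the brass is put into compression and the copper into tension, with equal and opposite forces P (no external load).
Compatibility of the two members (thermal + elastic change equal): (α₁ − α₂)ΔT = P·[1/(A₁E₁) + 1/(A₂E₂)].
|α₁ − α₂|·ΔT = 3.1×10⁻⁶ × 178 = 0.0005518.
1/(A₁E₁) + 1/(A₂E₂) = 1/(150×96×10³) + 1/(675×120×10³) = 8.179×10⁻⁸ N⁻¹.
P = 0.0005518 / 8.179×10⁻⁸ = 6747 N = 6.747 kN.
σ_{copper} = P/A₂ = 6747/675 = 9.995 MPa, tensile.

σ ≈ 9.99 MPa (tensile)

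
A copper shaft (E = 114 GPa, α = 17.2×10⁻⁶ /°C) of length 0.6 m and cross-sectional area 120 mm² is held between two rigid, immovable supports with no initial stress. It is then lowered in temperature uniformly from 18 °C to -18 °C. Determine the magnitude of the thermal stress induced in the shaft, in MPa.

The supports are rigid, so the total axial strain is zero. The restrained thermal strain is ε = αΔT = 17.2×10⁻⁶ × 36 = 619.2×10⁻⁶.
Hence σ = E·αΔT = 114×10³ × 619.2×10⁻⁶ = 70.59 MPa, tensile.

σ ≈ 70.6 MPa (tensile)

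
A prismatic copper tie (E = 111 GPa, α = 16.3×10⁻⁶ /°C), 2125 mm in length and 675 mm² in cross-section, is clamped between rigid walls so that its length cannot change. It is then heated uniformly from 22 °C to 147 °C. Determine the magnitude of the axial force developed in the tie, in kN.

With zero net strain, σ = E·αΔT = 111 GPa × 16.3×10⁻⁶ × 125 = 226.2 MPa.
P = AEαΔT = 675 × 111×10³ × 16.3×10⁻⁶ × 125 = 152.7 kN (compressive).

P ≈ 153 kN (compressive)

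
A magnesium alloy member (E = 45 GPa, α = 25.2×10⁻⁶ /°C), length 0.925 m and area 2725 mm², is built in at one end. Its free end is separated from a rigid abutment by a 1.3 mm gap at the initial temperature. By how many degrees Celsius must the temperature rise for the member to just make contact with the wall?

The gap closes when αΔT L = 1.3 mm, since the member is still unstressed at that instant.
ΔT = 1.3 / (25.2×10⁻⁶ × 925) = 55.77 °C.

ΔT ≈ 55.8 °C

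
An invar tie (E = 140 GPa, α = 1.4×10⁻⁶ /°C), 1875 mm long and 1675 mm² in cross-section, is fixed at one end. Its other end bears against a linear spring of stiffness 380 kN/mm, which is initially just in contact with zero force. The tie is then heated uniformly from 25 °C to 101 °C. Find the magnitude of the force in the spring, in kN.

The unrestrained thermal change is αΔT L = 1.4×10⁻⁶ × 76 × 1875 = 0.1995 mm.
Let P be the compressive force at the spring. The tie shortens elastically by PL/(AE) and the spring compresses by P/k; together these equal δ_free.
So P = δ_free / [L/(AE) + 1/k] = 0.1995 / [ 1875/(1675×140×10³) + 1/(380×10³) ].
P = 0.1995 / 1.063×10⁻⁵ = 18770 N.

P ≈ 18.8 kN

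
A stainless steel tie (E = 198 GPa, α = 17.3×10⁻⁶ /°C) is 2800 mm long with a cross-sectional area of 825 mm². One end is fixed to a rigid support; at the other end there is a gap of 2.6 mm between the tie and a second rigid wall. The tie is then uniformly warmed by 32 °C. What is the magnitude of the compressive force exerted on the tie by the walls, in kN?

P ≈ 0 kN

Free thermal elongation = αΔT L = 17.3×10⁻⁶ × 32 × 2800 = 1.55 mm.
Since δ_free = 1.55 mm is less than the 2.6 mm gap, the tie never touches the wall. No axial force develops.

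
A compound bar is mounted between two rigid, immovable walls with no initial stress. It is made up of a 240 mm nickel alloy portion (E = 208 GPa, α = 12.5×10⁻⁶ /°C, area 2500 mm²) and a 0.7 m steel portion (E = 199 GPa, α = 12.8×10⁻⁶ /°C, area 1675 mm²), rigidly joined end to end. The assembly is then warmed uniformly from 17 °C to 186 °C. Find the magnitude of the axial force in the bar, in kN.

If the supports were absent, the total length change would be Σ αᵢΔT Lᵢ = 12.5×10⁻⁶×169×240 + 12.8×10⁻⁶×169×700 = 2.021 mm.
Since the ends are fixed, an axial force P builds up, equal in every segment, with P · Σ Lᵢ/(AᵢEᵢ) = δ_free.
The series flexibility is Σ Lᵢ/(AᵢEᵢ) = 240/(2500×208×10³) + 700/(1675×199×10³) = 2.562×10⁻⁶ mm/N.
So P = 2.021 / 2.562×10⁻⁶ = 789.1 kN, compressive.

P ≈ 789 kN (compressive)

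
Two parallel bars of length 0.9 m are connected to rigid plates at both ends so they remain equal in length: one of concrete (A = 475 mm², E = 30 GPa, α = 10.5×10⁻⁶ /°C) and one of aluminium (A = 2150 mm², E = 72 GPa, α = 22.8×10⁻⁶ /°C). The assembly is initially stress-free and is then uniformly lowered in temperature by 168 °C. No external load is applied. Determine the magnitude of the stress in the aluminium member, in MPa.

Equilibrium of a rigid end plate with no external load gives equal and opposite internal forces ±P in the two members. Since α_{aluminium} > α_{concrete}, cooling drives the aluminium into tension and the concrete into compression.
Compatibility of the two members (thermal + elastic change equal): (α₁ − α₂)ΔT = P·[1/(A₁E₁) + 1/(A₂E₂)].
|α₁ − α₂|·ΔT = 12.3×10⁻⁶ × 168 = 0.002066.
1/(A₁E₁) + 1/(A₂E₂) = 1/(475×30×10³) + 1/(2150×72×10³) = 7.664×10⁻⁸ N⁻¹.
So P = 0.002066 / 7.664×10⁻⁸ = 26.96 kN.
σ_{aluminium} = P/A₂ = 26960/2150 = 12.54 MPa, tensile.

σ ≈ 12.5 MPa (tensile)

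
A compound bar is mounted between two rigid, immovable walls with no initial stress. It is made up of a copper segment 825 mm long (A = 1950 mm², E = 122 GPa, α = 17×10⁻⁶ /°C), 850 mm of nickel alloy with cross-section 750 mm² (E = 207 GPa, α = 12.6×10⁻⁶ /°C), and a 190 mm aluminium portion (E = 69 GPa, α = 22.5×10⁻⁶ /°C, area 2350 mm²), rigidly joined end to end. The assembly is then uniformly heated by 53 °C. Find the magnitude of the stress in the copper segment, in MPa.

If the supports were absent, the total length change would be Σ αᵢΔT Lᵢ = 17×10⁻⁶×53×825 + 12.6×10⁻⁶×53×850 + 22.5×10⁻⁶×53×190 = 1.538 mm.
Since the ends are fixed, an axial force P builds up, equal in every segment, with P · Σ Lᵢ/(AᵢEᵢ) = δ_free.
Σ Lᵢ/(AᵢEᵢ) = 825/(1950×122×10³) + 850/(750×207×10³) + 190/(2350×69×10³) = 1.011×10⁻⁵ mm/N.
P = 1.538 / 1.011×10⁻⁵ = 152000 N = 152 kN, compressive.
σ_{copper} = P / A = 152000 / 1950 = 77.95 MPa.

σ ≈ 78 MPa (compressive)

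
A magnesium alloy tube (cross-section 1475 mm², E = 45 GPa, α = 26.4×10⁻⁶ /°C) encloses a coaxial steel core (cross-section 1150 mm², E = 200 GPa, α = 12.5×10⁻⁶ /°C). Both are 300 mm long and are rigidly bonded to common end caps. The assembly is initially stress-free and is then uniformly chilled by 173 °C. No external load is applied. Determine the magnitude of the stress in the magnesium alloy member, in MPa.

The magnesium alloy has the larger α, so on cooling it would change length more than the steel if both were free. The rigid plates force a common final length, so the magnesium alloy is put into tension and the steel into compression, with equal and opposite forces P (no external load).
Compatibility of the two members (thermal + elastic change equal): (α₁ − α₂)ΔT = P·[1/(A₁E₁) + 1/(A₂E₂)].
|α₁ − α₂|·ΔT = 13.9×10⁻⁶ × 173 = 0.002405.
1/(A₁E₁) + 1/(A₂E₂) = 1/(1475×45×10³) + 1/(1150×200×10³) = 1.941×10⁻⁸ N⁻¹.
So P = 0.002405 / 1.941×10⁻⁸ = 123.9 kN.
σ_{magnesium alloy} = P/A₁ = 123900/1475 = 83.98 MPa, tensile.

σ ≈ 84 MPa (tensile)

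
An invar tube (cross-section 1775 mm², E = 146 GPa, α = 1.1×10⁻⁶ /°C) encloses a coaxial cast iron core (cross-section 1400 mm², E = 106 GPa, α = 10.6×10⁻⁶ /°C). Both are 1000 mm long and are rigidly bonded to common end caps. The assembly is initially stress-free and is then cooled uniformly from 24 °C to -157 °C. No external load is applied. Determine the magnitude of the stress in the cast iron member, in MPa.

Equilibrium of a rigid end plate with no external load gives equal and opposite internal forces ±P in the two members. Since α_{cast iron} > α_{invar}, cooling drives the cast iron into tension and the invar into compression.
Equating the net (thermal + elastic) strains gives |α₁ − α₂|·ΔT = P·[1/(A₁E₁) + 1/(A₂E₂)].
|α₁ − α₂|·ΔT = 9.5×10⁻⁶ × 181 = 0.001719.
1/(A₁E₁) + 1/(A₂E₂) = 1/(1775×146×10³) + 1/(1400×106×10³) = 1.06×10⁻⁸ N⁻¹.
So P = 0.001719 / 1.06×10⁻⁸ = 162.3 kN.
σ_{cast iron} = P/A₂ = 162300/1400 = 115.9 MPa, tensile.

σ ≈ 116 MPa (tensile)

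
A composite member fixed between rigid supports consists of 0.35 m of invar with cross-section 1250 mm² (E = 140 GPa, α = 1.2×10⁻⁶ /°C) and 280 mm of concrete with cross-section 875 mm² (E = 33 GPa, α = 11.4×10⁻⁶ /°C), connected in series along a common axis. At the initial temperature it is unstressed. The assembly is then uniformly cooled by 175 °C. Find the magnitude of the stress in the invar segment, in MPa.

σ ≈ 43.2 MPa (tensile)

Free thermal contraction of the whole bar: Σ αᵢΔT Lᵢ = 1.2×10⁻⁶×175×350 + 11.4×10⁻⁶×175×280 = 0.6321 mm.
Since the ends are fixed, an axial force P builds up, equal in every segment, with P · Σ Lᵢ/(AᵢEᵢ) = δ_free.
Σ Lᵢ/(AᵢEᵢ) = 350/(1250×140×10³) + 280/(875×33×10³) = 1.17×10⁻⁵ mm/N.
P = 0.6321 / 1.17×10⁻⁵ = 54040 N = 54.04 kN, tensile.
σ_{invar} = P / A = 54040 / 1250 = 43.23 MPa.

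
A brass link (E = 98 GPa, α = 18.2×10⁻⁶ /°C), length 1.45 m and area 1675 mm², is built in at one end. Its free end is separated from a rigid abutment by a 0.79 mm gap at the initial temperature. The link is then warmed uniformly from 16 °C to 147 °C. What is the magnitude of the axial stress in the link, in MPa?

If the wall were absent the link would grow by αΔT L = 18.2×10⁻⁶ × 131 × 1450 = 3.457 mm.
After closing the 0.79 mm clearance, 3.457 − 0.79 = 2.667 mm of expansion remains to be suppressed by the wall.
That suppressed elongation corresponds to σ = E·Δ/L = 98×10³ × 2.667/1450 = 180.3 MPa.

σ ≈ 180 MPa (compressive)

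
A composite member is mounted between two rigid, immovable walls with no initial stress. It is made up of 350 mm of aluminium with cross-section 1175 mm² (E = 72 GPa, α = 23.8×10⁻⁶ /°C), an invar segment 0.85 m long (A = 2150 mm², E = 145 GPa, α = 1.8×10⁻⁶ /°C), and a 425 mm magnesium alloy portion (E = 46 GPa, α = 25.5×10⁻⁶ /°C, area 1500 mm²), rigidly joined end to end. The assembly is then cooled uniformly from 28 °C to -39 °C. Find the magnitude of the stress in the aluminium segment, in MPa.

σ ≈ 90.6 MPa (tensile)

With the walls removed the bar would change length by δ_free = Σ αᵢΔT Lᵢ = 23.8×10⁻⁶×67×350 + 1.8×10⁻⁶×67×850 + 25.5×10⁻⁶×67×425 = 1.387 mm.
Since the ends are fixed, an axial force P builds up, equal in every segment, with P · Σ Lᵢ/(AᵢEᵢ) = δ_free.
Σ Lᵢ/(AᵢEᵢ) = 350/(1175×72×10³) + 850/(2150×145×10³) + 425/(1500×46×10³) = 1.302×10⁻⁵ mm/N.
Hence P = δ_free / Σ(L/AE) = 1.387/1.302×10⁻⁵ = 106.5 kN (tensile).
σ_{aluminium} = P / A = 106500 / 1175 = 90.62 MPa.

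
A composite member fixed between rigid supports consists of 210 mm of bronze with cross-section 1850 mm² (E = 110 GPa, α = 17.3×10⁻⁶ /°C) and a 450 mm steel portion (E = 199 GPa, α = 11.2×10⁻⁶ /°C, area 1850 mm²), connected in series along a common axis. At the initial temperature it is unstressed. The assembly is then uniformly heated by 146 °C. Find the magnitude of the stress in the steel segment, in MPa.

σ ≈ 304 MPa (compressive)

With the walls removed the bar would change length by δ_free = Σ αᵢΔT Lᵢ = 17.3×10⁻⁶×146×210 + 11.2×10⁻⁶×146×450 = 1.266 mm.
The walls prevent any net length change, so an axial force P (same in every segment) develops. Compatibility: P · Σ Lᵢ/(AᵢEᵢ) = δ_free.
The series flexibility is Σ Lᵢ/(AᵢEᵢ) = 210/(1850×110×10³) + 450/(1850×199×10³) = 2.254×10⁻⁶ mm/N.
Hence P = δ_free / Σ(L/AE) = 1.266/2.254×10⁻⁶ = 561.7 kN (compressive).
σ_{steel} = P / A = 561700 / 1850 = 303.6 MPa.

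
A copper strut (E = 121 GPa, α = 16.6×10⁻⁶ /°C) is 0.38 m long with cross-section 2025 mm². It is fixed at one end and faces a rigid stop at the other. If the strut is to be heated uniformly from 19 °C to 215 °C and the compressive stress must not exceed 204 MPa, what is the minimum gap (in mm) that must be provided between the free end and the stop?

g ≈ 0.596 mm

With no wall the strut would lengthen by αΔT L = 16.6×10⁻⁶ × 196 × 380 = 1.236 mm.
A stress of 204 MPa corresponds to the wall pushing the strut back by σL/E = 204×380/(121×10³) = 0.6407 mm.
So the gap has to take up the difference, g_min = δ_free − σL/E = 1.236 − 0.6407 = 0.5957 mm.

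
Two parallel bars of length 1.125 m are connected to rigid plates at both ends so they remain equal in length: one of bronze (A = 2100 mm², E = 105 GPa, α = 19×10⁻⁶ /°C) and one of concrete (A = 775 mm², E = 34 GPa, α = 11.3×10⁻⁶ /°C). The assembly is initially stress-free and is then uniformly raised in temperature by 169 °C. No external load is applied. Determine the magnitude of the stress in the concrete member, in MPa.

Equilibrium of a rigid end plate with no external load gives equal and opposite internal forces ±P in the two members. Since α_{bronze} > α_{concrete}, heating drives the bronze into compression and the concrete into tension.
Setting the final lengths equal and cancelling L: (α₁ − α₂)ΔT = P/(A₁E₁) + P/(A₂E₂).
|α₁ − α₂|·ΔT = 7.7×10⁻⁶ × 169 = 0.001301.
1/(A₁E₁) + 1/(A₂E₂) = 1/(2100×105×10³) + 1/(775×34×10³) = 4.249×10⁻⁸ N⁻¹.
P = 0.001301 / 4.249×10⁻⁸ = 30630 N = 30.63 kN.
σ_{concrete} = P/A₂ = 30630/775 = 39.52 MPa, tensile.

σ ≈ 39.5 MPa (tensile)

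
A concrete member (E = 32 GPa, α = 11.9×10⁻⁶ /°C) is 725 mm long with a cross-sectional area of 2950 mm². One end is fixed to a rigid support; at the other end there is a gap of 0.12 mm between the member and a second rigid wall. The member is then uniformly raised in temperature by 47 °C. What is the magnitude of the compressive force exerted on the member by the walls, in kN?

P ≈ 37.2 kN

Free thermal elongation = αΔT L = 11.9×10⁻⁶ × 47 × 725 = 0.4055 mm.
After closing the 0.12 mm clearance, 0.4055 − 0.12 = 0.2855 mm of expansion remains to be suppressed by the wall.
That suppressed elongation corresponds to σ = E·Δ/L = 32×10³ × 0.2855/725 = 12.6 MPa.
Force on the wall = σA = 12.6 × 2950 mm² = 37.17 kN.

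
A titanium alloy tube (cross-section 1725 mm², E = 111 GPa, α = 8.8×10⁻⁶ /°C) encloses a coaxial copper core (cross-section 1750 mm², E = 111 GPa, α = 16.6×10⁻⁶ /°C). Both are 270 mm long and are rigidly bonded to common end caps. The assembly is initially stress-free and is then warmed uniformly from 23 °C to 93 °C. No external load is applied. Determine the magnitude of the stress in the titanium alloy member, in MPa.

Both members must finish at the same length. With the larger α, the copper tends to over-expand; the plates restrain it, putting the copper in compression and the titanium alloy in tension. With no external load the two internal forces are equal and opposite, magnitude P.
Compatibility of the two members (thermal + elastic change equal): (α₁ − α₂)ΔT = P·[1/(A₁E₁) + 1/(A₂E₂)].
|α₁ − α₂|·ΔT = 7.8×10⁻⁶ × 70 = 0.000546.
1/(A₁E₁) + 1/(A₂E₂) = 1/(1725×111×10³) + 1/(1750×111×10³) = 1.037×10⁻⁸ N⁻¹.
P = 0.000546 / 1.037×10⁻⁸ = 52650 N = 52.65 kN.
σ_{titanium alloy} = P/A₁ = 52650/1725 = 30.52 MPa, tensile.

σ ≈ 30.5 MPa (tensile)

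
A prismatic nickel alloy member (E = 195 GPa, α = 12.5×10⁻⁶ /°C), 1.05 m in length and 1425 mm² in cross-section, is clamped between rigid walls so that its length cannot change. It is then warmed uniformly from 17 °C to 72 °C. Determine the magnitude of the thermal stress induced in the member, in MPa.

σ ≈ 134 MPa (compressive)

Because both ends are immovable the net strain is zero, and the suppressed thermal strain is αΔT = 12.5×10⁻⁶ × 55 = 687.5×10⁻⁶.
The stress required to suppress this strain is σ = Eε = 195×10³ × 687.5×10⁻⁶ = 134.1 MPa, compressive since the member is trying to expand.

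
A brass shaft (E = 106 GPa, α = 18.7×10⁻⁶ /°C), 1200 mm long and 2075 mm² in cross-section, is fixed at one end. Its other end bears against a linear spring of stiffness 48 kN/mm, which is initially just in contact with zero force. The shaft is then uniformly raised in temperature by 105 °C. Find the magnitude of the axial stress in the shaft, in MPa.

σ ≈ 43.2 MPa (compressive)

The unrestrained thermal change is αΔT L = 18.7×10⁻⁶ × 105 × 1200 = 2.356 mm.
With a force P in the spring, the elastic change of the shaft is PL/(AE) and that of the spring is P/k; compatibility requires their sum to equal δ_free.
So P = δ_free / [L/(AE) + 1/k] = 2.356 / [ 1200/(2075×106×10³) + 1/(48×10³) ].
P = 2.356 / 2.629×10⁻⁵ = 89630 N.
σ = P/A = 89630/2075 = 43.19 MPa.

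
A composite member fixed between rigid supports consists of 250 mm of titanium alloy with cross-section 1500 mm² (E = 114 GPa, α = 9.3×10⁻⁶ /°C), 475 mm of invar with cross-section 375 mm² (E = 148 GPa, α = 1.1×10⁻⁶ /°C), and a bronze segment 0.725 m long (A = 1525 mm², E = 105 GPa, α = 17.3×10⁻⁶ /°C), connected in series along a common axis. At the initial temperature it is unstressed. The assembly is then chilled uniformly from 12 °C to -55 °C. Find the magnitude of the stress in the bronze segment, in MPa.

Free thermal contraction of the whole bar: Σ αᵢΔT Lᵢ = 9.3×10⁻⁶×67×250 + 1.1×10⁻⁶×67×475 + 17.3×10⁻⁶×67×725 = 1.031 mm.
Since the ends are fixed, an axial force P builds up, equal in every segment, with P · Σ Lᵢ/(AᵢEᵢ) = δ_free.
The series flexibility is Σ Lᵢ/(AᵢEᵢ) = 250/(1500×114×10³) + 475/(375×148×10³) + 725/(1525×105×10³) = 1.455×10⁻⁵ mm/N.
P = 1.031 / 1.455×10⁻⁵ = 70880 N = 70.88 kN, tensile.
σ_{bronze} = P / A = 70880 / 1525 = 46.48 MPa.

σ ≈ 46.5 MPa (tensile)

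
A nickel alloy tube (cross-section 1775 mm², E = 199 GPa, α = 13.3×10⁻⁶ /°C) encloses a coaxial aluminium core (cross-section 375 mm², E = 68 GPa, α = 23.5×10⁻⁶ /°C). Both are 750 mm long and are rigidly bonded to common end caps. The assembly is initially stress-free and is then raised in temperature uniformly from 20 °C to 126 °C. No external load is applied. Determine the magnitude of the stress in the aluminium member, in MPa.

Equilibrium of a rigid end plate with no external load gives equal and opposite internal forces ±P in the two members. Since α_{aluminium} > α_{nickel alloy}, heating drives the aluminium into compression and the nickel alloy into tension.
Setting the final lengths equal and cancelling L: (α₁ − α₂)ΔT = P/(A₁E₁) + P/(A₂E₂).
|α₁ − α₂|·ΔT = 10.2×10⁻⁶ × 106 = 0.001081.
1/(A₁E₁) + 1/(A₂E₂) = 1/(1775×199×10³) + 1/(375×68×10³) = 4.205×10⁻⁸ N⁻¹.
P = 0.001081 / 4.205×10⁻⁸ = 25710 N = 25.71 kN.
σ_{aluminium} = P/A₂ = 25710/375 = 68.57 MPa, compressive.

σ ≈ 68.6 MPa (compressive)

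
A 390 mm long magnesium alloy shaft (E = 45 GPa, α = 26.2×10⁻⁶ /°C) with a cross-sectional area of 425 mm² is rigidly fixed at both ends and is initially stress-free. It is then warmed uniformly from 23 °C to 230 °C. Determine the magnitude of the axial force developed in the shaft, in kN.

The ends cannot move, so σ = EαΔT = 45×10³ × 26.2×10⁻⁶ × 207 = 244.1 MPa.
P = AEαΔT = 425 × 45×10³ × 26.2×10⁻⁶ × 207 = 103.7 kN (compressive).

P ≈ 104 kN (compressive)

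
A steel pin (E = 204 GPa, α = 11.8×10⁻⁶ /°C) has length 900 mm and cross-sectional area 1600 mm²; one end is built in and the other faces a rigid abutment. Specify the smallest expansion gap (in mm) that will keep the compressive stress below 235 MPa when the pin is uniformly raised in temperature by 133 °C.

Free expansion if unrestrained: δ_free = αΔT L = 11.8×10⁻⁶ × 133 × 900 = 1.412 mm.
A stress of 235 MPa corresponds to the wall pushing the pin back by σL/E = 235×900/(204×10³) = 1.037 mm.
So the gap has to take up the difference, g_min = δ_free − σL/E = 1.412 − 1.037 = 0.3757 mm.

g ≈ 0.376 mm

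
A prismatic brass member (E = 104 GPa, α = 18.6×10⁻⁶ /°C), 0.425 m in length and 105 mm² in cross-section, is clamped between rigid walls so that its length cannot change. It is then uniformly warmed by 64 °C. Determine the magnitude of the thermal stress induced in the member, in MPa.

The supports are rigid, so the total axial strain is zero. The restrained thermal strain is ε = αΔT = 18.6×10⁻⁶ × 64 = 1190.4×10⁻⁶.
σ = EαΔT = 104×10³ × 18.6×10⁻⁶ × 64 = 123.8 MPa (compressive; the member is trying to expand).

σ ≈ 124 MPa (compressive)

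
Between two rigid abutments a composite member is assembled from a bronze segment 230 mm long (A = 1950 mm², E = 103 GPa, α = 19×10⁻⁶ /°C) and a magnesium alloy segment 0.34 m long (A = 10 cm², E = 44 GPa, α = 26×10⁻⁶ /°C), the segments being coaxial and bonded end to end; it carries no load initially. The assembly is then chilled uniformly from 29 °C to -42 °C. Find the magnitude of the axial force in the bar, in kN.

With the walls removed the bar would change length by δ_free = Σ αᵢΔT Lᵢ = 19×10⁻⁶×71×230 + 26×10⁻⁶×71×340 = 0.9379 mm.
Since the ends are fixed, an axial force P builds up, equal in every segment, with P · Σ Lᵢ/(AᵢEᵢ) = δ_free.
Σ Lᵢ/(AᵢEᵢ) = 230/(1950×103×10³) + 340/(1000×44×10³) = 8.872×10⁻⁶ mm/N.
Hence P = δ_free / Σ(L/AE) = 0.9379/8.872×10⁻⁶ = 105.7 kN (tensile).

P ≈ 106 kN (tensile)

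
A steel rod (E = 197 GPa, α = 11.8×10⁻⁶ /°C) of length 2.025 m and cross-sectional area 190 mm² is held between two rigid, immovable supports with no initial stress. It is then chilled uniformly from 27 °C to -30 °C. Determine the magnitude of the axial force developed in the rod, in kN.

P ≈ 25.2 kN (tensile)

Full restraint means ε = 0, so the stress is σ = EαΔT = 197×10³ × 11.8×10⁻⁶ × 57 = 132.5 MPa.
P = AEαΔT = 190 × 197×10³ × 11.8×10⁻⁶ × 57 = 25.18 kN (tensile).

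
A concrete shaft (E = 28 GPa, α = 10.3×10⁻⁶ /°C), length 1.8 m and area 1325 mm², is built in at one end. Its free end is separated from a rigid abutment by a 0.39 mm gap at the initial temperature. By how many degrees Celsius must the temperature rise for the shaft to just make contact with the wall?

ΔT ≈ 21 °C

Contact occurs when the free expansion equals the gap: αΔT L = 0.39 mm.
ΔT = 0.39 / (10.3×10⁻⁶ × 1800) = 21.04 °C.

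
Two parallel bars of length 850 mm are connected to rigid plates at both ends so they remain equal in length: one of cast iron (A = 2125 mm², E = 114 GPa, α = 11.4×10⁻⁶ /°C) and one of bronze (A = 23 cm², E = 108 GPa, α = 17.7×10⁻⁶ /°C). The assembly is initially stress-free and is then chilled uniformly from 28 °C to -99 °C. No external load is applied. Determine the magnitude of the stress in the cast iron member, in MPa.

σ ≈ 46.2 MPa (compressive)

Equilibrium of a rigid end plate with no external load gives equal and opposite internal forces ±P in the two members. Since α_{bronze} > α_{cast iron}, cooling drives the bronze into tension and the cast iron into compression.
Setting the final lengths equal and cancelling L: (α₁ − α₂)ΔT = P/(A₁E₁) + P/(A₂E₂).
|α₁ − α₂|·ΔT = 6.3×10⁻⁶ × 127 = 0.0008001.
1/(A₁E₁) + 1/(A₂E₂) = 1/(2125×114×10³) + 1/(2300×108×10³) = 8.154×10⁻⁹ N⁻¹.
So P = 0.0008001 / 8.154×10⁻⁹ = 98.13 kN.
σ_{cast iron} = P/A₁ = 98130/2125 = 46.18 MPa, compressive.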